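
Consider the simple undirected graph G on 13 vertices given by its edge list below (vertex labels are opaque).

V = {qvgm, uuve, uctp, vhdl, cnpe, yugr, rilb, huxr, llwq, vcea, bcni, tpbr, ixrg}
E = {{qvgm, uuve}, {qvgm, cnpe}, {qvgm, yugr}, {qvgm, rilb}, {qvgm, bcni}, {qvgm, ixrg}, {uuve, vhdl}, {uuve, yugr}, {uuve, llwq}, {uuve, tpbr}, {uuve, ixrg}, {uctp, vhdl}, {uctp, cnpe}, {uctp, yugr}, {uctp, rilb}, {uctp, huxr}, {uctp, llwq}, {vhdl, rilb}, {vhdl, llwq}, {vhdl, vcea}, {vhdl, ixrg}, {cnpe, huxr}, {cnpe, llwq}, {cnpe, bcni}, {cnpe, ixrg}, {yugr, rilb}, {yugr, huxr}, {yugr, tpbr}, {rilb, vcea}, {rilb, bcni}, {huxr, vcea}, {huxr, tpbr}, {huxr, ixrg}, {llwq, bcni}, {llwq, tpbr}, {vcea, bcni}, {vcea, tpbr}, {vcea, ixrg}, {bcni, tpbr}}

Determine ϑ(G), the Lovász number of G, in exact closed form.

sqrt(13)

Vertex rilb has 6 neighbors: qvgm, uctp, vhdl, yugr, vcea, bcni.
N(uuve) = {qvgm, vhdl, yugr, llwq, tpbr, ixrg}, |N(uuve)| = 6.
Vertex huxr has 6 neighbors: uctp, cnpe, yugr, vcea, tpbr, ixrg.
N(yugr) = {qvgm, uuve, uctp, rilb, huxr, tpbr}, |N(yugr)| = 6.
13-vertex 6-regular graph: Paley(13): SR with (k,λ,μ)=(6,2,3).
Distinct eigenvalues (to 3 d.p.): [6.0, 1.303, -2.303].
Lovász: ϑ = −13(-sqrt(13)/2 - 1/2)/(6+-(-sqrt(13)/2 - 1/2)) = sqrt(13).
Numerically 3.60555128.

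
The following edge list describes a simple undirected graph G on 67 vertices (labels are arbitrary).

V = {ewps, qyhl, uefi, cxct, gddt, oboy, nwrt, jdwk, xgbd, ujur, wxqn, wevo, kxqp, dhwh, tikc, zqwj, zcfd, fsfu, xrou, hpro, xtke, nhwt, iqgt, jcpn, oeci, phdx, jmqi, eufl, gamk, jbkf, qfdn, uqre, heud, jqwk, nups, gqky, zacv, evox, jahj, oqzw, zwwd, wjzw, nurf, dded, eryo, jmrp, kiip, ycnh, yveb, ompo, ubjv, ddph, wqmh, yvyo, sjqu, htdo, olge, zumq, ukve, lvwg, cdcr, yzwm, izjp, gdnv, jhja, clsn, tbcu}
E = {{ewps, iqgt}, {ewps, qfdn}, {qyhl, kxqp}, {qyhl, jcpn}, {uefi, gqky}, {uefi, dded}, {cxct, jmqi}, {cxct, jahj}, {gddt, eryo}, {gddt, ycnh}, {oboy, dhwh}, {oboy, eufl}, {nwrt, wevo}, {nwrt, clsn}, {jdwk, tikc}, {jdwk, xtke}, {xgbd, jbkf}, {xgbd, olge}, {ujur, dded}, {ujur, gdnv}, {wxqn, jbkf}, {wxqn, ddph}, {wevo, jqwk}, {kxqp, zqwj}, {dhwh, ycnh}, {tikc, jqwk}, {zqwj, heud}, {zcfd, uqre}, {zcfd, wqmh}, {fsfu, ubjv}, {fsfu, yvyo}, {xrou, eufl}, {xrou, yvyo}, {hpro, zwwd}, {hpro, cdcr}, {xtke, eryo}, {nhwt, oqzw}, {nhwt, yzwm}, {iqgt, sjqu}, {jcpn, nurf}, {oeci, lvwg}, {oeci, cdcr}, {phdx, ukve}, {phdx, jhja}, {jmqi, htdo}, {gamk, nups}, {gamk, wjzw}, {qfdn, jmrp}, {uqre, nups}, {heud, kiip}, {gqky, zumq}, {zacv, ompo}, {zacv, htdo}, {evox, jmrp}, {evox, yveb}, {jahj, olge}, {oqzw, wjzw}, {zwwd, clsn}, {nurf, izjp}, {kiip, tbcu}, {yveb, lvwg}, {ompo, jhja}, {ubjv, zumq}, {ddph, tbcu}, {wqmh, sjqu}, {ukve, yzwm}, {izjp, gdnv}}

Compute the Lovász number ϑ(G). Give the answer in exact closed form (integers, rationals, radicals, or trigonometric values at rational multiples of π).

67*cos(pi/67)/(cos(pi/67) + 1)

N(ujur) = {dded, gdnv}, |N(ujur)| = 2.
deg(iqgt) = 2; N(iqgt) = {ewps, sjqu}.
deg(wqmh) = 2; N(wqmh) = {zcfd, sjqu}.
N(wjzw) = {gamk, oqzw}, |N(wjzw)| = 2.
G on 67 vertices is 2-regular; the odd cycle C_{67}.
spec(A) ≈ [2.0, 1.991212, 1.964925, 1.92137, 1.860931, 1.784137, 1.691664, 1.584325, 1.463063, 1.328943, 1.183144, 1.026948, 0.861727, 0.688934, 0.510086, 0.326755, 0.140552, -0.046885, -0.233911, -0.418881, -0.600169, -0.776184, -0.945377, -1.106262, -1.257426, -1.397539, -1.52537, -1.639797, -1.739813, -1.824539, -1.893231, -1.945286, -1.980245, -1.997802] (distinct, 6 d.p.).
ϑ = −N·λ_min/(λ_max−λ_min) = −67·(-2*cos(pi/67))/(2−(-2*cos(pi/67))) = 67*cos(pi/67)/(cos(pi/67) + 1).
= 33.481579809… (decimal).
α=33, χ(Ḡ)=34; ϑ=67*cos(pi/67)/(cos(pi/67) + 1) lies between (both strict).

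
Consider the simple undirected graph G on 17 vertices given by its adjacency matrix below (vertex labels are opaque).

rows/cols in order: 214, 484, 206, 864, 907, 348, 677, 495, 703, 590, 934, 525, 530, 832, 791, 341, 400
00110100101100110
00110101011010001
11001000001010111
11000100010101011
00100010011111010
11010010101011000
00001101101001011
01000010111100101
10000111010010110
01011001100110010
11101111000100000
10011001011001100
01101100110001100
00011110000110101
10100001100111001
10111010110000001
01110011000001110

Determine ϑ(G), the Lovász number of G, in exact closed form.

sqrt(17)

deg(832) = 8; N(832) = {864, 907, 348, 677, 525, 530, 791, 400}.
deg(907) = 8; N(907) = {206, 677, 590, 934, 525, 530, 832, 341}.
N(206) = {214, 484, 907, 934, 530, 791, 341, 400}, |N(206)| = 8.
deg(703) = 8; N(703) = {214, 348, 677, 495, 590, 530, 791, 341}.
Regular of degree 8 on 17 vertices: strongly regular (17,8,3,4).
spec(A) ≈ [8.0, 1.562, -2.562] (distinct, 3 d.p.).
With N=17: ϑ(G) = 17·(-(-sqrt(17)/2 - 1/2))/(8−(-sqrt(17)/2 - 1/2)) = sqrt(17).
Numerically 4.123106.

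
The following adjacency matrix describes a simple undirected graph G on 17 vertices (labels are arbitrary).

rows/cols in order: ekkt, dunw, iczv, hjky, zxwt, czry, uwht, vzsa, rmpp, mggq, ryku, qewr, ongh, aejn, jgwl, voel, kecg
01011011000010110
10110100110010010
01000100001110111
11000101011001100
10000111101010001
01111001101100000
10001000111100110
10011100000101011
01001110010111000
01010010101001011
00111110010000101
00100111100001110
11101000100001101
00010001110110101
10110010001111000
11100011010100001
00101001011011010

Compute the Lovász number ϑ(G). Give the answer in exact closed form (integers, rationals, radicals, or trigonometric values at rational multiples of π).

sqrt(17)

N(iczv) = {dunw, czry, ryku, qewr, ongh, jgwl, voel, kecg}, |N(iczv)| = 8.
N(vzsa) = {ekkt, hjky, zxwt, czry, qewr, aejn, voel, kecg}, |N(vzsa)| = 8.
deg(hjky) = 8; N(hjky) = {ekkt, dunw, czry, vzsa, mggq, ryku, aejn, jgwl}.
Vertex voel has 8 neighbors: ekkt, dunw, iczv, uwht, vzsa, mggq, qewr, kecg.
Every vertex has degree 8 (N=17); SR(17,8,3,4) — a Paley graph.
Distinct eigenvalues (to 3 d.p.): [8.0, 1.562, -2.562].
With N=17: ϑ(G) = 17·(-(-sqrt(17)/2 - 1/2))/(8−(-sqrt(17)/2 - 1/2)) = sqrt(17).
= 4.1231… (decimal).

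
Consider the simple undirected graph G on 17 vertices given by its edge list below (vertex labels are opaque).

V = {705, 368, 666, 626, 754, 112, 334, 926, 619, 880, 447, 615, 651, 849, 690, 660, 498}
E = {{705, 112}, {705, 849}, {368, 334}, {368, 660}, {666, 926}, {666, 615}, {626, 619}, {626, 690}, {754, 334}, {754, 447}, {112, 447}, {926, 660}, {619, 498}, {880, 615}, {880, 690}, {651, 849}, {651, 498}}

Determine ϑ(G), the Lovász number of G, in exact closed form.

17*cos(pi/17)/(cos(pi/17) + 1)

N(926) = {666, 660}, |N(926)| = 2.
N(619) = {626, 498}, |N(619)| = 2.
Vertex 447 has 2 neighbors: 754, 112.
deg(690) = 2; N(690) = {626, 880}.
Every vertex has degree 2 (N=17); connected 2-regular on 17 ⇒ C_{17}.
The 9 distinct eigenvalues: [2.0, 1.86494, 1.47802, 0.89148, 0.18454, -0.54733, -1.20527, -1.70043, -1.96595].
Lovász: ϑ = −17(-2*cos(pi/17))/(2+-(-1)*2*cos(pi/17)) = 17*cos(pi/17)/(cos(pi/17) + 1).
Numerically 8.42701431.
Check 8 ≤ 17*cos(pi/17)/(cos(pi/17) + 1) ≤ 9: both strict.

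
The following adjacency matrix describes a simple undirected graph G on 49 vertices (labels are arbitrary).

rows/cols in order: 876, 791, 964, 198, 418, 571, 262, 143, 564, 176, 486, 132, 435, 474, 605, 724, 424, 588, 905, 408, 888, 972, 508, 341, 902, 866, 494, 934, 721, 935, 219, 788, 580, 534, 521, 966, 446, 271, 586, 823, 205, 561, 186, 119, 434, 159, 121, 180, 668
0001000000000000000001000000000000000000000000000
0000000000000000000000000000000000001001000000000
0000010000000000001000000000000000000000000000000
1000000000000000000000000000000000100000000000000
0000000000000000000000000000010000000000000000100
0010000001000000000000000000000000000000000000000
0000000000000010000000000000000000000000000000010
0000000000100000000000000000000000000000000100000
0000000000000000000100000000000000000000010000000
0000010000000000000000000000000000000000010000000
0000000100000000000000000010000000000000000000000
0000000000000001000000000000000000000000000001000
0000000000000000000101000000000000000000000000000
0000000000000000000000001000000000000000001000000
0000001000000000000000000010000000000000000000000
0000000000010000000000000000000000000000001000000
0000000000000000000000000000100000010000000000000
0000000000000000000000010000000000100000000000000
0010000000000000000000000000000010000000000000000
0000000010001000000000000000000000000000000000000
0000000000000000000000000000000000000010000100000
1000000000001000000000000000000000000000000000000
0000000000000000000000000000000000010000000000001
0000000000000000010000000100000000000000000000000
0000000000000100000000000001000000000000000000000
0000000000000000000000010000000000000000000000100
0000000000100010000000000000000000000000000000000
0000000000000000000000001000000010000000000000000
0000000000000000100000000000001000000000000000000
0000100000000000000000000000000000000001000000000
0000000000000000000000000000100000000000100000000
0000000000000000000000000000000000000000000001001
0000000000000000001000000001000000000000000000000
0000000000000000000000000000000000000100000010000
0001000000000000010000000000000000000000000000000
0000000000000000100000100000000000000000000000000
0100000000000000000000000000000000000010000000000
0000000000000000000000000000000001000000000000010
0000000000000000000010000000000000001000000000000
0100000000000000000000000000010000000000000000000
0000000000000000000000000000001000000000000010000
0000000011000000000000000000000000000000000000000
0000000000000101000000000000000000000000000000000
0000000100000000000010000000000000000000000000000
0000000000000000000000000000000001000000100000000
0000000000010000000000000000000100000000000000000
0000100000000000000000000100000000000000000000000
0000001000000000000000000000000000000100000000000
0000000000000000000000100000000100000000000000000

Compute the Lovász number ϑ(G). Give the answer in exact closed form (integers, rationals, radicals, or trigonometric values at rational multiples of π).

N(586) = {888, 446}, |N(586)| = 2.
Vertex 934 has 2 neighbors: 902, 580.
Vertex 966 has 2 neighbors: 424, 508.
N(143) = {486, 119}, |N(143)| = 2.
G on 49 vertices is 2-regular; the odd cycle C_{49}.
spec(A) ≈ [2.0, 1.98358, 1.93459, 1.853834, 1.742637, 1.602827, 1.436699, 1.24698, 1.036785, 0.809567, 0.569055, 0.3192, 0.064103, -0.192046, -0.445042, -0.69073, -0.925077, -1.144233, -1.344602, -1.522892, -1.676176, -1.801938, -1.898111, -1.963118, -1.995891] (distinct, 6 d.p.).
Lovász (edge-transitive): ϑ = −49·(-2*cos(pi/49))/((2)−(-2*cos(pi/49))) = 49*cos(pi/49)/(cos(pi/49) + 1).
Numerically 24.4748.
Check 24 ≤ 49*cos(pi/49)/(cos(pi/49) + 1) ≤ 25: both strict.

49*cos(pi/49)/(cos(pi/49) + 1)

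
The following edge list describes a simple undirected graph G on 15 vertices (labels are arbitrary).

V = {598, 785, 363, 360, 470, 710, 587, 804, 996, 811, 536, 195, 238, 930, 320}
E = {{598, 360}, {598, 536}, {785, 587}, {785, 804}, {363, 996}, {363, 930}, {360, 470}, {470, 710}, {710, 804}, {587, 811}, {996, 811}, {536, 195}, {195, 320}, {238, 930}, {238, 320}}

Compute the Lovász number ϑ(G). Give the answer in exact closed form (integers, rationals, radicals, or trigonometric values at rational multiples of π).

deg(195) = 2; N(195) = {536, 320}.
N(598) = {360, 536}, |N(598)| = 2.
Vertex 320 has 2 neighbors: 195, 238.
deg(360) = 2; N(360) = {598, 470}.
deg(v) = 2 for all v (|V|=15); this is C_{15}, the 15-cycle.
The 8 distinct eigenvalues: [2.0, 1.827091, 1.338261, 0.618034, -0.209057, -1.0, -1.618034, -1.956295].
−15·(-2*cos(pi/15)) / ((2)−(-2*cos(pi/15))) = 15*cos(pi/15)/(cos(pi/15) + 1) = ϑ(G).
= 7.417148… (decimal).
7 ≤ 15*cos(pi/15)/(cos(pi/15) + 1) ≤ 8: both strict.

15*cos(pi/15)/(cos(pi/15) + 1)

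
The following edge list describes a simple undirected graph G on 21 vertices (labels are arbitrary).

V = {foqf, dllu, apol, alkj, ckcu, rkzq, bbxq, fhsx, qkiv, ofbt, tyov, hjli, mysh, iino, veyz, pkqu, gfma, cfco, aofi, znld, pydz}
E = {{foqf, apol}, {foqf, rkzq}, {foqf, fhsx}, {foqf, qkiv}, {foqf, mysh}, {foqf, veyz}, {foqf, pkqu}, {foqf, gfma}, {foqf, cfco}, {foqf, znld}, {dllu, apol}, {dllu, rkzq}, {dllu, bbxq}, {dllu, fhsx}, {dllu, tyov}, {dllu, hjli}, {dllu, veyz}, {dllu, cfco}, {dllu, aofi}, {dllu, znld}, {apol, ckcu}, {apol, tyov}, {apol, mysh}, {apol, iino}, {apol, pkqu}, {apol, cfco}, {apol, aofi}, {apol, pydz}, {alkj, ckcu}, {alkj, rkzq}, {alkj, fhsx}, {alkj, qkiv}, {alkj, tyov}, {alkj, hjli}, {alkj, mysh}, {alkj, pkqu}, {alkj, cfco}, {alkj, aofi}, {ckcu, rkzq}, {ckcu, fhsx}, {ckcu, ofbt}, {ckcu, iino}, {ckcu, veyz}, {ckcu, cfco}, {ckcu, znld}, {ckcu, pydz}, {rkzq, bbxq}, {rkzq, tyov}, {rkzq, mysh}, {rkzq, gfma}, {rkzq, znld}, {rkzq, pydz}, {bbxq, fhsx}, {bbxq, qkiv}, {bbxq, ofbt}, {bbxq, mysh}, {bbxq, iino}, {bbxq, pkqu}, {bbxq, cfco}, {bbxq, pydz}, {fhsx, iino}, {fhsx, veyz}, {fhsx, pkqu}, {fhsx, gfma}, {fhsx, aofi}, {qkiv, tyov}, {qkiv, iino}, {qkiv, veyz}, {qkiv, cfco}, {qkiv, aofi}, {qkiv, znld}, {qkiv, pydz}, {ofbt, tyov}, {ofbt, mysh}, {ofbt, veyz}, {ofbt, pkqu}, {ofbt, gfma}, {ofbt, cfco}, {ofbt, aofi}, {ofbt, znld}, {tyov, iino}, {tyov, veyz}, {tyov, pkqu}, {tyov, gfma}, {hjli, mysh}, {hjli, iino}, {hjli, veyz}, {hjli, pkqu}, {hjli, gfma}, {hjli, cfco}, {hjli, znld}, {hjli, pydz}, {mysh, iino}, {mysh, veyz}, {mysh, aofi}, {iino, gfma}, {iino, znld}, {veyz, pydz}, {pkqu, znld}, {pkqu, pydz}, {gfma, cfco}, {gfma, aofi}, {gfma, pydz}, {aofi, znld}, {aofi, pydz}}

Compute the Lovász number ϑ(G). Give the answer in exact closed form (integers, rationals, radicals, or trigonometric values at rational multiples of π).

N(bbxq) = {dllu, rkzq, fhsx, qkiv, ofbt, mysh, iino, pkqu, cfco, pydz}, |N(bbxq)| = 10.
deg(rkzq) = 10; N(rkzq) = {foqf, dllu, alkj, ckcu, bbxq, tyov, mysh, gfma, znld, pydz}.
deg(ckcu) = 10; N(ckcu) = {apol, alkj, rkzq, fhsx, ofbt, iino, veyz, cfco, znld, pydz}.
Vertex aofi has 10 neighbors: dllu, apol, alkj, fhsx, qkiv, ofbt, mysh, gfma, znld, pydz.
G on 21 vertices is 10-regular; this is K(7,2), the Kneser graph.
spec(A) ≈ [10.0, 1.0, -4.0] (distinct, 6 d.p.).
Lovász: ϑ = −21(-4)/(10+-1*(-4)) = 6.
ϑ(G) ≈ 6.0000.

6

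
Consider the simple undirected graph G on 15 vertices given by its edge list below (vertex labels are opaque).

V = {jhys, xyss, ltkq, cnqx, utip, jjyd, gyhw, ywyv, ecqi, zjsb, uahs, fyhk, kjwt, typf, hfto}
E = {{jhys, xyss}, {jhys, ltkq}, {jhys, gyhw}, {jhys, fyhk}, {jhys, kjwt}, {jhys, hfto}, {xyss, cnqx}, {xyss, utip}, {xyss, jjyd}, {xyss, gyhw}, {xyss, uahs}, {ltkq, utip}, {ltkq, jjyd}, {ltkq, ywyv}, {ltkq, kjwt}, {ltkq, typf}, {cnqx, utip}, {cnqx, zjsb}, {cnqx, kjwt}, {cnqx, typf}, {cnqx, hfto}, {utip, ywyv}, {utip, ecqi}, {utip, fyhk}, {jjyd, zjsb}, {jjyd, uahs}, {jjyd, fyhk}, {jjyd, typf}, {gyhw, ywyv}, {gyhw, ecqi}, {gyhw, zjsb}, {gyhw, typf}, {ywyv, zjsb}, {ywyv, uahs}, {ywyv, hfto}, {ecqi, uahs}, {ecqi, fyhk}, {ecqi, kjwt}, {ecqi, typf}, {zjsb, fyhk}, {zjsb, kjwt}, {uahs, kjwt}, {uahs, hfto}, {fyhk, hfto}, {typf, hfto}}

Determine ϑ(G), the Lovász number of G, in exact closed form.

Vertex ywyv has 6 neighbors: ltkq, utip, gyhw, zjsb, uahs, hfto.
deg(jjyd) = 6; N(jjyd) = {xyss, ltkq, zjsb, uahs, fyhk, typf}.
Vertex ecqi has 6 neighbors: utip, gyhw, uahs, fyhk, kjwt, typf.
Vertex ltkq has 6 neighbors: jhys, utip, jjyd, ywyv, kjwt, typf.
15-vertex 6-regular graph: Kneser-type, 2-subsets of [6].
A has 3 distinct eigenvalues ≈ [6.0, 1.0, -3.0].
With N=15: ϑ(G) = 15·(-1*(-3))/(6−(-3)) = 5.
≈ 5.0000000 (to 7 d.p.).

5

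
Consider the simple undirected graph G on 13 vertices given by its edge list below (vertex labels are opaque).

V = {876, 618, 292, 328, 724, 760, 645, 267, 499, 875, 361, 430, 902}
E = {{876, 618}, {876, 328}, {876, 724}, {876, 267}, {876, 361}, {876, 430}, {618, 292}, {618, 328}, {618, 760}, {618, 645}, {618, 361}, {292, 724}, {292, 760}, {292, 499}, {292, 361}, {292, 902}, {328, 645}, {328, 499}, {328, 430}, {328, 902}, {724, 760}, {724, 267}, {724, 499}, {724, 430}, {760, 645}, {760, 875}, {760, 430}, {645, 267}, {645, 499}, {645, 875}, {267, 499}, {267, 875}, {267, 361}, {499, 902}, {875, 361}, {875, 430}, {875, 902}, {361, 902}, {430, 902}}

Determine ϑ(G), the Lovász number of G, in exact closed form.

deg(267) = 6; N(267) = {876, 724, 645, 499, 875, 361}.
Vertex 724 has 6 neighbors: 876, 292, 760, 267, 499, 430.
deg(328) = 6; N(328) = {876, 618, 645, 499, 430, 902}.
Vertex 902 has 6 neighbors: 292, 328, 499, 875, 361, 430.
Every vertex has degree 6 (N=13); SR(13,6,2,3) — a Paley graph.
Distinct eigenvalues (to 5 d.p.): [6.0, 1.30278, -2.30278].
With N=13: ϑ(G) = 13·(-(-sqrt(13)/2 - 1/2))/(6−(-sqrt(13)/2 - 1/2)) = sqrt(13).
ϑ(G) ≈ 3.60555.

sqrt(13)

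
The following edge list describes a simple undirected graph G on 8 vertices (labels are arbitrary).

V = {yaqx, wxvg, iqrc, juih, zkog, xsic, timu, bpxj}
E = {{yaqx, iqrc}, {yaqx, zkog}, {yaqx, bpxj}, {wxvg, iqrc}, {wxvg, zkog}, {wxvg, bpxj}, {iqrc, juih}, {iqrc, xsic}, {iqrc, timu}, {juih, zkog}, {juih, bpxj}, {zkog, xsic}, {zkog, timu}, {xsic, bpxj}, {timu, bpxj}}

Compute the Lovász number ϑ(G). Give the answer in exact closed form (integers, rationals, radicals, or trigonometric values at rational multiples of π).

Vertex iqrc has 5 neighbors: yaqx, wxvg, juih, xsic, timu.
Vertex xsic has 3 neighbors: iqrc, zkog, bpxj.
N(wxvg) = {iqrc, zkog, bpxj}, |N(wxvg)| = 3.
Vertex timu has 3 neighbors: iqrc, zkog, bpxj.
K_{5,3} (perfect); ϑ(G) = α(G) = max{5,3} = 5.
ϑ(G) ≈ 5.0000.
α=5, χ(Ḡ)=5; ϑ=5 lies between (collapsed).

5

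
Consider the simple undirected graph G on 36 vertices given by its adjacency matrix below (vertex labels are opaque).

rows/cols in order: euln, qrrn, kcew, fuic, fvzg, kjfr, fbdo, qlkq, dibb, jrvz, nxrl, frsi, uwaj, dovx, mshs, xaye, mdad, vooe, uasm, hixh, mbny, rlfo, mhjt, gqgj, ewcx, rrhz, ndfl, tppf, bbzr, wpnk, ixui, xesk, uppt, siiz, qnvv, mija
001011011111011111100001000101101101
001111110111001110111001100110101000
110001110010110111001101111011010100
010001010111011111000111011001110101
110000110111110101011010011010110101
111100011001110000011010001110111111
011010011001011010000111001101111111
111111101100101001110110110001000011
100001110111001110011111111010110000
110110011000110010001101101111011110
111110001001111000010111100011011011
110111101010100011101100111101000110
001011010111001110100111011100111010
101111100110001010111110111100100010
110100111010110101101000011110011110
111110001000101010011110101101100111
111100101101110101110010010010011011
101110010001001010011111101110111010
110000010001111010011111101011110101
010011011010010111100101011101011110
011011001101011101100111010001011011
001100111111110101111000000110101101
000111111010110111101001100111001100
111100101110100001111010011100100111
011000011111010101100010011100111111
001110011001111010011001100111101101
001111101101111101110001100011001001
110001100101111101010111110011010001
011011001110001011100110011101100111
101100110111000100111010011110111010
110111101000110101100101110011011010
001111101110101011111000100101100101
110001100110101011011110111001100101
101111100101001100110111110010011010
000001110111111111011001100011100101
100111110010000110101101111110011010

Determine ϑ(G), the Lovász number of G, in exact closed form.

Vertex hixh has 21 neighbors: qrrn, fvzg, kjfr, qlkq, dibb, nxrl, dovx, xaye, mdad, vooe, uasm, rlfo, gqgj, rrhz, ndfl, tppf, wpnk, xesk, uppt, siiz, qnvv.
N(uwaj) = {kcew, fvzg, kjfr, qlkq, jrvz, nxrl, frsi, mshs, xaye, mdad, uasm, rlfo, mhjt, gqgj, rrhz, ndfl, tppf, ixui, xesk, uppt, qnvv}, |N(uwaj)| = 21.
deg(siiz) = 21; N(siiz) = {euln, kcew, fuic, fvzg, kjfr, fbdo, jrvz, frsi, mshs, xaye, uasm, hixh, rlfo, mhjt, gqgj, ewcx, rrhz, bbzr, xesk, uppt, qnvv}.
deg(vooe) = 21; N(vooe) = {euln, kcew, fuic, fvzg, qlkq, frsi, mshs, mdad, hixh, mbny, rlfo, mhjt, gqgj, ewcx, ndfl, tppf, bbzr, ixui, xesk, uppt, qnvv}.
Every vertex has degree 21 (N=36); this is K(9,2), the Kneser graph.
A has 3 distinct eigenvalues ≈ [21.0, 1.0, -6.0].
With N=36: ϑ(G) = 36·(-1*(-6))/(21−(-6)) = 8.
≈ 8.000000 (to 6 d.p.).

8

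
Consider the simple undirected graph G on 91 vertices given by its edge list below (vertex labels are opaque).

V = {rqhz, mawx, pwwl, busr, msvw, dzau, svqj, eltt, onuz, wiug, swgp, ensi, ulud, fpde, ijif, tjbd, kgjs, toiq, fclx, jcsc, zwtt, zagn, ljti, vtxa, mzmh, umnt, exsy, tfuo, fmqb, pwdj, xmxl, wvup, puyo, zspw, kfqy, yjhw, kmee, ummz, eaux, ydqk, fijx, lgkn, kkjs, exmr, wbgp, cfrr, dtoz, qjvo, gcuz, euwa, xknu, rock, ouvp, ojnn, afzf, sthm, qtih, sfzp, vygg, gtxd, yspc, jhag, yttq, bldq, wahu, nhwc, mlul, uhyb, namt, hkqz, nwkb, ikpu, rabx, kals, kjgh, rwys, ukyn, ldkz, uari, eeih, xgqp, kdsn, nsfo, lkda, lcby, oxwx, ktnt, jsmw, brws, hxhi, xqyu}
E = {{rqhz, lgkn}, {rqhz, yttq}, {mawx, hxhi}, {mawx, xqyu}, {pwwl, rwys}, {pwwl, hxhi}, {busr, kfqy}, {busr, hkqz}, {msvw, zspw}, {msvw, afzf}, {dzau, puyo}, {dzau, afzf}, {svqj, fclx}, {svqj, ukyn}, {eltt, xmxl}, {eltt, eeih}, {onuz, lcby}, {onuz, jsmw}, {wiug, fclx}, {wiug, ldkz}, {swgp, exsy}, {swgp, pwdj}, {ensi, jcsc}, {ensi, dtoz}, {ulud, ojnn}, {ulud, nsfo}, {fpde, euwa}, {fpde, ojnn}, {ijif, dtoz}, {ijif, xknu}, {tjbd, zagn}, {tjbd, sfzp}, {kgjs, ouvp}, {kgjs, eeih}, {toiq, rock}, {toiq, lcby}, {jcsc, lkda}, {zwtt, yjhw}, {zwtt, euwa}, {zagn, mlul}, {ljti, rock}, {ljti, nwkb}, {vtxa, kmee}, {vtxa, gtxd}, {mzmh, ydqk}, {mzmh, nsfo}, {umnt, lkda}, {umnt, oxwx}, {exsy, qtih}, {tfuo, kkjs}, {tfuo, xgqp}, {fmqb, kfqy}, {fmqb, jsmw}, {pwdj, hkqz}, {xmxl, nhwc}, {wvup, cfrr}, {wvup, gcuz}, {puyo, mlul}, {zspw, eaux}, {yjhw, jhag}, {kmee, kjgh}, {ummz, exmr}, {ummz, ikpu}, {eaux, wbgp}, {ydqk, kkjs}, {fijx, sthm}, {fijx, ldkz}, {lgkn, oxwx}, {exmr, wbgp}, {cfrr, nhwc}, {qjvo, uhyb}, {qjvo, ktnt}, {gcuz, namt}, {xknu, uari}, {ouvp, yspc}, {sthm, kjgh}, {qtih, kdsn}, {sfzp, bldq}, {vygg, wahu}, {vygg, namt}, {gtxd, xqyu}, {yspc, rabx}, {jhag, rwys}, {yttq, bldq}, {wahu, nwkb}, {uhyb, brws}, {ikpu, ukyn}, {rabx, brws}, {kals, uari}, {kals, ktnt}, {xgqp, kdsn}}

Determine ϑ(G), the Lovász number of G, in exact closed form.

91*cos(pi/91)/(cos(pi/91) + 1)

Vertex uhyb has 2 neighbors: qjvo, brws.
Vertex kkjs has 2 neighbors: tfuo, ydqk.
N(eeih) = {eltt, kgjs}, |N(eeih)| = 2.
N(vtxa) = {kmee, gtxd}, |N(vtxa)| = 2.
G on 91 vertices is 2-regular; connected 2-regular on 91 ⇒ C_{91}.
Distinct eigenvalues (to 3 d.p.): [2.0, 1.995, 1.981, 1.957, 1.924, 1.882, 1.831, 1.771, 1.703, 1.626, 1.542, 1.45, 1.352, 1.247, 1.136, 1.02, 0.899, 0.773, 0.644, 0.512, 0.377, 0.241, 0.104, -0.035, -0.172, -0.309, -0.445, -0.579, -0.709, -0.837, -0.96, -1.079, -1.192, -1.3, -1.402, -1.497, -1.585, -1.665, -1.738, -1.802, -1.858, -1.904, -1.942, -1.97, -1.989, -1.999].
Lovász: ϑ = −91(-2*cos(pi/91))/(2+-(-1)*2*cos(pi/91)) = 91*cos(pi/91)/(cos(pi/91) + 1).
= 45.486440158… (decimal).
45 ≤ 91*cos(pi/91)/(cos(pi/91) + 1) ≤ 46: both strict.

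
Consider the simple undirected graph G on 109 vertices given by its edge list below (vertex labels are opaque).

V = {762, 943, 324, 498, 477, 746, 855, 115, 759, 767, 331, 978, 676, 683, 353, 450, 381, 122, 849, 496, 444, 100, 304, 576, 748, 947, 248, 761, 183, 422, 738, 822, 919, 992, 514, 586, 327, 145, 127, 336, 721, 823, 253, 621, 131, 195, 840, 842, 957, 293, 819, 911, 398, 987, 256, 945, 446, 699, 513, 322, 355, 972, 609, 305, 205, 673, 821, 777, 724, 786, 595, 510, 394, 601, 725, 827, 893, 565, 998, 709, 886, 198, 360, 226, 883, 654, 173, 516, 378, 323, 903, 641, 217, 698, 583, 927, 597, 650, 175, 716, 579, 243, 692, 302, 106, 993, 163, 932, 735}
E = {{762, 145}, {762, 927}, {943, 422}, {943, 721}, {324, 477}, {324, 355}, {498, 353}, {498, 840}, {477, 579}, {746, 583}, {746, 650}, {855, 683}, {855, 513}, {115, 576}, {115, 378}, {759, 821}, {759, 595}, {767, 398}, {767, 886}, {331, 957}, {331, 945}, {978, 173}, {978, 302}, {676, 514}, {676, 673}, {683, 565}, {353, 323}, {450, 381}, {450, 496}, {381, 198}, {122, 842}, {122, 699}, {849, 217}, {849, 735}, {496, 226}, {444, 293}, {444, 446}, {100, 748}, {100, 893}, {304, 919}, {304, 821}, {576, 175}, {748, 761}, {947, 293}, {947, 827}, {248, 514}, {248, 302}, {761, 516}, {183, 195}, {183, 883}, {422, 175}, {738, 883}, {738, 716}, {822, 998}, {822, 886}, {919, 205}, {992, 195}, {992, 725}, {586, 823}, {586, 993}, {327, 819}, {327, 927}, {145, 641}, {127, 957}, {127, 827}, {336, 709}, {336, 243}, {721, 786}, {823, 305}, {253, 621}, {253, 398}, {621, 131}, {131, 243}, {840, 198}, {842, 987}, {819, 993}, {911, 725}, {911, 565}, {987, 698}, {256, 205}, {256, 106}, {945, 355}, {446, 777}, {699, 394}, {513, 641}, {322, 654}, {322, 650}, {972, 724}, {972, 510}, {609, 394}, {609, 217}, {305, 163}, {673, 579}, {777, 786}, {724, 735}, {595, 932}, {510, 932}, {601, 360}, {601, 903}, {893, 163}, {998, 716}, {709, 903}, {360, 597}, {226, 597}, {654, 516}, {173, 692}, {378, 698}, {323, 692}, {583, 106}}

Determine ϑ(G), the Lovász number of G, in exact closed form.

N(827) = {947, 127}, |N(827)| = 2.
N(676) = {514, 673}, |N(676)| = 2.
N(304) = {919, 821}, |N(304)| = 2.
Vertex 256 has 2 neighbors: 205, 106.
G on 109 vertices is 2-regular; connected 2-regular on 109 ⇒ C_{109}.
Distinct eigenvalues (to 4 d.p.): [2.0, 1.9967, 1.9867, 1.9702, 1.9471, 1.9175, 1.8816, 1.8394, 1.7911, 1.7368, 1.6768, 1.6112, 1.5403, 1.4642, 1.3833, 1.2978, 1.208, 1.1141, 1.0166, 0.9157, 0.8117, 0.7051, 0.5961, 0.4851, 0.3725, 0.2587, 0.144, 0.0288, -0.0864, -0.2014, -0.3157, -0.429, -0.5408, -0.6508, -0.7587, -0.8641, -0.9665, -1.0658, -1.1615, -1.2534, -1.3411, -1.4244, -1.5029, -1.5764, -1.6447, -1.7075, -1.7647, -1.816, -1.8612, -1.9003, -1.9331, -1.9594, -1.9793, -1.9925, -1.9992].
λ_max=2, λ_min=-2*cos(pi/109); ϑ = −109·λ_min/(λ_max−λ_min) = 109*cos(pi/109)/(cos(pi/109) + 1).
= 54.4886801… (decimal).
Check 54 ≤ 109*cos(pi/109)/(cos(pi/109) + 1) ≤ 55: both strict.

109*cos(pi/109)/(cos(pi/109) + 1)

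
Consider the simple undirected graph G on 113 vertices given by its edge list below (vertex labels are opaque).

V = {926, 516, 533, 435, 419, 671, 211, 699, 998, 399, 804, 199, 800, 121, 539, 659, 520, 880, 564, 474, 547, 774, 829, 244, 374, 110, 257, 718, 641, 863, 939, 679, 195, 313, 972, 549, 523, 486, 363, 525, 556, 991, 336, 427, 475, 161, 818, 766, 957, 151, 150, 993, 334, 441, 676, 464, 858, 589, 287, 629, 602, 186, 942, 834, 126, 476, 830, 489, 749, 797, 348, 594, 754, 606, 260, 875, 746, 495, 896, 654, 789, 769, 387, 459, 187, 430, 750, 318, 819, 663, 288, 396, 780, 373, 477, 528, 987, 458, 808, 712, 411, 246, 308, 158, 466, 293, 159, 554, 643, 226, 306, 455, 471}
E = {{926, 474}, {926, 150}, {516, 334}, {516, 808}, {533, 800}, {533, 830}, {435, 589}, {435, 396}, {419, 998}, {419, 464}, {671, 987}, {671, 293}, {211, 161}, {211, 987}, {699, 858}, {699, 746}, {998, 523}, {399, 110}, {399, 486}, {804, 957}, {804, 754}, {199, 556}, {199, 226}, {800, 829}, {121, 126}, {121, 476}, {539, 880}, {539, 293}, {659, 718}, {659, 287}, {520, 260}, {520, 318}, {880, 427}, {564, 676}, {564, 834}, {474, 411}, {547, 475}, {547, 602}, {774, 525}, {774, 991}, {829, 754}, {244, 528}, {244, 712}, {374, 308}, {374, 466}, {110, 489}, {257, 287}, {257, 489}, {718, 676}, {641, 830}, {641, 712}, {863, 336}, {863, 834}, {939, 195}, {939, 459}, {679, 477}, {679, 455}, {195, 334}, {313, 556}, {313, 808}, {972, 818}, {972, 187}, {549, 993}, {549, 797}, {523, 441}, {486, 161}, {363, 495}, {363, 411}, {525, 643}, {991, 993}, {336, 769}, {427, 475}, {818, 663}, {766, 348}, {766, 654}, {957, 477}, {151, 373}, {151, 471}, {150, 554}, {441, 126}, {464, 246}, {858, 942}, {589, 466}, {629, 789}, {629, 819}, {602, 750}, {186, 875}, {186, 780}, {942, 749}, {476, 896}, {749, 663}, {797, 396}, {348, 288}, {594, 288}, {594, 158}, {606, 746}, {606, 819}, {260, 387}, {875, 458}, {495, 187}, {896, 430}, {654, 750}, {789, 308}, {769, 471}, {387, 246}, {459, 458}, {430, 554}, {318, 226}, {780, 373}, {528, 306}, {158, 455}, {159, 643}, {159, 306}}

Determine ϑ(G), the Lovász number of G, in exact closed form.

deg(746) = 2; N(746) = {699, 606}.
deg(589) = 2; N(589) = {435, 466}.
deg(991) = 2; N(991) = {774, 993}.
Vertex 830 has 2 neighbors: 533, 641.
Every vertex has degree 2 (N=113); a single 113-cycle (edge-transitive).
spec(A) ≈ [2.0, 1.99691, 1.98765, 1.97224, 1.95074, 1.9232, 1.88973, 1.85041, 1.80537, 1.75475, 1.69871, 1.63742, 1.57106, 1.49985, 1.42401, 1.34376, 1.25936, 1.17107, 1.07915, 0.98391, 0.88562, 0.78459, 0.68114, 0.57558, 0.46824, 0.35946, 0.24956, 0.1389, 0.0278, -0.08338, -0.1943, -0.30463, -0.41401, -0.52211, -0.6286, -0.73315, -0.83543, -0.93512, -1.03193, -1.12555, -1.21568, -1.30206, -1.38442, -1.4625, -1.53605, -1.60486, -1.66871, -1.7274, -1.78075, -1.8286, -1.87079, -1.9072, -1.93772, -1.96225, -1.98071, -1.99305, -1.99923] (distinct, 5 d.p.).
With N=113: ϑ(G) = 113·(-(-1)*2*cos(pi/113))/(2−(-2*cos(pi/113))) = 113*cos(pi/113)/(cos(pi/113) + 1).
Numerically 56.489081.
Lovász sandwich 56 ≤ 113*cos(pi/113)/(cos(pi/113) + 1) ≤ 57: both strict.

113*cos(pi/113)/(cos(pi/113) + 1)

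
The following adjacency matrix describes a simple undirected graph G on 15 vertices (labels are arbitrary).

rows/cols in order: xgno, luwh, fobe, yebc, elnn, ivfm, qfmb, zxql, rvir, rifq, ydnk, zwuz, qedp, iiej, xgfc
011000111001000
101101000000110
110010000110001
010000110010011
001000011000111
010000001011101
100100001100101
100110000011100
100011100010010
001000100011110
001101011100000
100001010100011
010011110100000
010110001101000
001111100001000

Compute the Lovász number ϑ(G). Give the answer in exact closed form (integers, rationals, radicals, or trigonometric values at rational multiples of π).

5

N(xgno) = {luwh, fobe, qfmb, zxql, rvir, zwuz}, |N(xgno)| = 6.
N(rvir) = {xgno, elnn, ivfm, qfmb, ydnk, iiej}, |N(rvir)| = 6.
N(elnn) = {fobe, zxql, rvir, qedp, iiej, xgfc}, |N(elnn)| = 6.
Vertex zxql has 6 neighbors: xgno, yebc, elnn, ydnk, zwuz, qedp.
15-vertex 6-regular graph: Kneser-type, 2-subsets of [6].
spec(A) ≈ [6.0, 1.0, -3.0] (distinct, 4 d.p.).
−15·(-3) / ((6)−(-3)) = 5 = ϑ(G).
≈ 5.00000 (to 5 d.p.).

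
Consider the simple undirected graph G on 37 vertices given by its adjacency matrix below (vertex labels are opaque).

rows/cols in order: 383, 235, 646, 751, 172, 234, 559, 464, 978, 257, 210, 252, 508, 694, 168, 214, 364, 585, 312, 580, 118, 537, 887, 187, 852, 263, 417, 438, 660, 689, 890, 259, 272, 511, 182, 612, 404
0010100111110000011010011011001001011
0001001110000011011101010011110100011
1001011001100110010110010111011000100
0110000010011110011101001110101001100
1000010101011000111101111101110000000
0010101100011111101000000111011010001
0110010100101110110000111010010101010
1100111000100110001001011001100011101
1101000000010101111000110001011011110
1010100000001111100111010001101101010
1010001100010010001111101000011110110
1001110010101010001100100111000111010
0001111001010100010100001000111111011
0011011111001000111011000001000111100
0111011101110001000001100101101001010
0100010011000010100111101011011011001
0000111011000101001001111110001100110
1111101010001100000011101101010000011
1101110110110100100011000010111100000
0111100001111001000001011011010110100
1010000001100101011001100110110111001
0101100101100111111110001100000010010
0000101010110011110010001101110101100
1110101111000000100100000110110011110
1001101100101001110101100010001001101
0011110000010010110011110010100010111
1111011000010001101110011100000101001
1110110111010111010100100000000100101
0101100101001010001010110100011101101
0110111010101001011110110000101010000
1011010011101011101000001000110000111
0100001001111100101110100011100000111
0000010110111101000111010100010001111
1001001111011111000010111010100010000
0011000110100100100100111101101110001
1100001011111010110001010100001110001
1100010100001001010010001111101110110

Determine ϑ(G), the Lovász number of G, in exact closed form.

Vertex 263 has 18 neighbors: 646, 751, 172, 234, 252, 168, 364, 585, 118, 537, 887, 187, 417, 660, 272, 182, 612, 404.
N(214) = {235, 234, 978, 257, 168, 364, 580, 118, 537, 887, 852, 417, 438, 689, 890, 272, 511, 404}, |N(214)| = 18.
N(252) = {383, 751, 172, 234, 978, 210, 508, 168, 312, 580, 887, 263, 417, 438, 259, 272, 511, 612}, |N(252)| = 18.
deg(511) = 18; N(511) = {383, 751, 559, 464, 978, 257, 252, 508, 694, 168, 214, 118, 887, 187, 852, 417, 660, 272}.
Regular of degree 18 on 37 vertices: Paley(37): SR with (k,λ,μ)=(18,8,9).
The 3 distinct eigenvalues: [18.0, 2.5414, -3.5414].
Lovász (edge-transitive): ϑ = −37·(-sqrt(37)/2 - 1/2)/((18)−(-sqrt(37)/2 - 1/2)) = sqrt(37).
ϑ(G) ≈ 6.08276.

sqrt(37)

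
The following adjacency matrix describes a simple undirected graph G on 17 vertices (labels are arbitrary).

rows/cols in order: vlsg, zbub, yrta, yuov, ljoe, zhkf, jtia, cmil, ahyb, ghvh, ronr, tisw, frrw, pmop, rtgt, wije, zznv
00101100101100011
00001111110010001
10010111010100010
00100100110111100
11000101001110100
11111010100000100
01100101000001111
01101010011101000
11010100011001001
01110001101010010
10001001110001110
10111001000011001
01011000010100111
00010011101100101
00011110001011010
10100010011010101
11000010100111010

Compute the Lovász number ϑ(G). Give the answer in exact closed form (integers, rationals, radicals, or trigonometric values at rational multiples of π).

N(frrw) = {zbub, yuov, ljoe, ghvh, tisw, rtgt, wije, zznv}, |N(frrw)| = 8.
Vertex zbub has 8 neighbors: ljoe, zhkf, jtia, cmil, ahyb, ghvh, frrw, zznv.
deg(ljoe) = 8; N(ljoe) = {vlsg, zbub, zhkf, cmil, ronr, tisw, frrw, rtgt}.
Vertex pmop has 8 neighbors: yuov, jtia, cmil, ahyb, ronr, tisw, rtgt, zznv.
17-vertex 8-regular graph: strongly regular (17,8,3,4).
The 3 distinct eigenvalues: [8.0, 1.5616, -2.5616].
λ_max=8, λ_min=-sqrt(17)/2 - 1/2; ϑ = −17·λ_min/(λ_max−λ_min) = sqrt(17).
≈ 4.123106 (to 6 d.p.).

sqrt(17)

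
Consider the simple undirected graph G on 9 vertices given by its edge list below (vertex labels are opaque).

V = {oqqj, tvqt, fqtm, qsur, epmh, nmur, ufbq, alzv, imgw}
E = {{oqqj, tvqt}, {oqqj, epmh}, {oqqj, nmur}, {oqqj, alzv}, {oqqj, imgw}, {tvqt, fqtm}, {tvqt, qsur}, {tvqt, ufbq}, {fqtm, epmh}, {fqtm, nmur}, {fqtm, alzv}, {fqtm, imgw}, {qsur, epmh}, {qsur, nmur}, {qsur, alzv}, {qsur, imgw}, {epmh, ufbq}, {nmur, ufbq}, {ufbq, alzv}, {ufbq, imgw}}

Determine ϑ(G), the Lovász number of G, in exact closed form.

5

Vertex alzv has 4 neighbors: oqqj, fqtm, qsur, ufbq.
N(oqqj) = {tvqt, epmh, nmur, alzv, imgw}, |N(oqqj)| = 5.
deg(nmur) = 4; N(nmur) = {oqqj, fqtm, qsur, ufbq}.
deg(fqtm) = 5; N(fqtm) = {tvqt, epmh, nmur, alzv, imgw}.
Complete 2-partite, parts [5, 4]: perfect, ϑ = α = 5.
ϑ(G) ≈ 5.000000.
Lovász sandwich 5 ≤ 5 ≤ 5: collapsed.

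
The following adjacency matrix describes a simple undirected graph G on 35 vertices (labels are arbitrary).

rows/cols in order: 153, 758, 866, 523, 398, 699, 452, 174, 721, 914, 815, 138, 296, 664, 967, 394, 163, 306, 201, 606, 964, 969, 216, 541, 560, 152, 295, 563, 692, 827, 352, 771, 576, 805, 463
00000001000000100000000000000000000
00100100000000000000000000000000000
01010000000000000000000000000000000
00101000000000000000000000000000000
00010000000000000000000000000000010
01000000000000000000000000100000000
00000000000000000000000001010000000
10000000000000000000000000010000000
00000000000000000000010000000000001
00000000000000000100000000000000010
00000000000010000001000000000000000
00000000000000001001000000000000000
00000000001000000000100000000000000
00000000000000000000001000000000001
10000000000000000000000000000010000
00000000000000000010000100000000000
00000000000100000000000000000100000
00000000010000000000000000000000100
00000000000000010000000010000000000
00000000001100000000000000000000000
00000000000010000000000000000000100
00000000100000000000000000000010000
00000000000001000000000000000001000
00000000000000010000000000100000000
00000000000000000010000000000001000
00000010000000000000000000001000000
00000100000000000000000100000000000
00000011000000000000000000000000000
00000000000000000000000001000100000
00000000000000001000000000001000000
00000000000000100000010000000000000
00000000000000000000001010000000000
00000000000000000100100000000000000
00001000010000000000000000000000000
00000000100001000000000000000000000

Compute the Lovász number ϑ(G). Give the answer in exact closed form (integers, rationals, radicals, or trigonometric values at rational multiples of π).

35*cos(pi/35)/(cos(pi/35) + 1)

N(216) = {664, 771}, |N(216)| = 2.
N(699) = {758, 295}, |N(699)| = 2.
Vertex 563 has 2 neighbors: 452, 174.
N(664) = {216, 463}, |N(664)| = 2.
deg(v) = 2 for all v (|V|=35); the odd cycle C_{35}.
spec(A) ≈ [2.0, 1.96786, 1.87247, 1.7169, 1.50614, 1.24698, 0.94774, 0.61803, 0.26847, -0.08973, -0.44504, -0.78605, -1.10179, -1.38213, -1.61803, -1.80194, -1.92793, -1.99195] (distinct, 5 d.p.).
−35·(-2*cos(pi/35)) / ((2)−(-2*cos(pi/35))) = 35*cos(pi/35)/(cos(pi/35) + 1) = ϑ(G).
= 17.4647040… (decimal).
Sandwich: α(G)=17 ≤ ϑ(G)=35*cos(pi/35)/(cos(pi/35) + 1) ≤ χ(Ḡ)=18 (both strict).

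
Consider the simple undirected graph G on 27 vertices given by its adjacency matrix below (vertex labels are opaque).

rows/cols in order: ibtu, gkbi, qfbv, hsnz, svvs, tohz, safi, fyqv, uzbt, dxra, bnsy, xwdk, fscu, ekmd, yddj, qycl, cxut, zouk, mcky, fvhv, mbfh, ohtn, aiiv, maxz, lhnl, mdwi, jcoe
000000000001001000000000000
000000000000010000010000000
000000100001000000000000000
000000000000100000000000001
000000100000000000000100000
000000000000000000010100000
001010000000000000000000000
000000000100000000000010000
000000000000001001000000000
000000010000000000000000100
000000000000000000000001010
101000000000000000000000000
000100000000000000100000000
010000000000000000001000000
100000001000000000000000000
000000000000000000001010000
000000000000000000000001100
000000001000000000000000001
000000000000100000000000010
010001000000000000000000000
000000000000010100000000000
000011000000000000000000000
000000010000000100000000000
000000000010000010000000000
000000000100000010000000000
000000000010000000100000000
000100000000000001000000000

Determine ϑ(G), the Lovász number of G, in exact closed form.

N(safi) = {qfbv, svvs}, |N(safi)| = 2.
deg(mcky) = 2; N(mcky) = {fscu, mdwi}.
N(gkbi) = {ekmd, fvhv}, |N(gkbi)| = 2.
N(ibtu) = {xwdk, yddj}, |N(ibtu)| = 2.
Regular of degree 2 on 27 vertices: a single 27-cycle (edge-transitive).
A has 14 distinct eigenvalues ≈ [2.0, 1.9461, 1.7873, 1.5321, 1.1943, 0.7922, 0.3473, -0.1163, -0.5736, -1.0, -1.3725, -1.671, -1.8794, -1.9865].
−27·(-2*cos(pi/27)) / ((2)−(-2*cos(pi/27))) = 27*cos(pi/27)/(cos(pi/27) + 1) = ϑ(G).
Numerically 13.454204.
Sandwich: α(G)=13 ≤ ϑ(G)=27*cos(pi/27)/(cos(pi/27) + 1) ≤ χ(Ḡ)=14 (both strict).

27*cos(pi/27)/(cos(pi/27) + 1)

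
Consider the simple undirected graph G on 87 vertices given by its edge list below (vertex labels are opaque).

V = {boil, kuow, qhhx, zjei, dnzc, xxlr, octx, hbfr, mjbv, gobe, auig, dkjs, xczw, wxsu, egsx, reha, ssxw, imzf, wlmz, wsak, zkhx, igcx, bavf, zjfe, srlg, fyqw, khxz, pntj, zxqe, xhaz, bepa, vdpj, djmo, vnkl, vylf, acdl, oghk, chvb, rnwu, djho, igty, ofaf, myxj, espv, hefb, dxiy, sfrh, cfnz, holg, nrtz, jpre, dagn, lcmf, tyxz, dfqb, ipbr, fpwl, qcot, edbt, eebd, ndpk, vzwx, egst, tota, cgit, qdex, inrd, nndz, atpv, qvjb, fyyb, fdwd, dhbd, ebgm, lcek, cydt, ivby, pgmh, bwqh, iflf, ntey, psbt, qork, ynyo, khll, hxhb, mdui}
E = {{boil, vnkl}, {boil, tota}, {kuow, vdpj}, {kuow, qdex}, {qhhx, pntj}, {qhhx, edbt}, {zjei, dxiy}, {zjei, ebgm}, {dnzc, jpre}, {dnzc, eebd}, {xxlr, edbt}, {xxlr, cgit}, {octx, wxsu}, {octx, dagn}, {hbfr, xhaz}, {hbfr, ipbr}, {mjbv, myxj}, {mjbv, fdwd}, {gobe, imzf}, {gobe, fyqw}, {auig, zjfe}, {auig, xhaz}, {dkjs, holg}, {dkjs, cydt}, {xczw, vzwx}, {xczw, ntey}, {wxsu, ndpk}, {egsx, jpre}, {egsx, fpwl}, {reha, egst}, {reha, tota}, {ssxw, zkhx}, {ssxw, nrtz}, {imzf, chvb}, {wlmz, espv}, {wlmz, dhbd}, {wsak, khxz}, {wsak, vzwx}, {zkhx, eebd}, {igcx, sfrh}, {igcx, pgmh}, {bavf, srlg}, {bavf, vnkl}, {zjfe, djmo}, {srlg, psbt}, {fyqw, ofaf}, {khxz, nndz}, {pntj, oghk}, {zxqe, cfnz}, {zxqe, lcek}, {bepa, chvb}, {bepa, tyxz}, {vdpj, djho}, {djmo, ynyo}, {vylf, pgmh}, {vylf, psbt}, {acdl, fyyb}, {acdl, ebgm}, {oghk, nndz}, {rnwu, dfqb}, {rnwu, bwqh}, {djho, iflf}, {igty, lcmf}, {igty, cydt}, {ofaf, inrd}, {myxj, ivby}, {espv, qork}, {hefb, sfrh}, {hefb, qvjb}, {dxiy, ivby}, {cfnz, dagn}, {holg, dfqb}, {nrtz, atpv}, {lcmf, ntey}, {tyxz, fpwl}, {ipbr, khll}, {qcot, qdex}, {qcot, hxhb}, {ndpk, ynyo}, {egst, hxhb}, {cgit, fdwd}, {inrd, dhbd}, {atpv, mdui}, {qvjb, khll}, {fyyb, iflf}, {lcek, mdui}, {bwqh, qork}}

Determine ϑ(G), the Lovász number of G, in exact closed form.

87*cos(pi/87)/(cos(pi/87) + 1)

deg(ndpk) = 2; N(ndpk) = {wxsu, ynyo}.
deg(vzwx) = 2; N(vzwx) = {xczw, wsak}.
Vertex hbfr has 2 neighbors: xhaz, ipbr.
Vertex bavf has 2 neighbors: srlg, vnkl.
2-regular, N=87; the odd cycle C_{87}.
A has 44 distinct eigenvalues ≈ [2.0, 1.995, 1.979, 1.953, 1.917, 1.871, 1.815, 1.75, 1.675, 1.592, 1.501, 1.401, 1.295, 1.181, 1.062, 0.937, 0.807, 0.673, 0.535, 0.395, 0.252, 0.108, -0.036, -0.18, -0.324, -0.465, -0.604, -0.74, -0.872, -1.0, -1.122, -1.239, -1.349, -1.452, -1.547, -1.635, -1.714, -1.784, -1.844, -1.895, -1.936, -1.967, -1.988, -1.999].
Lovász: ϑ = −87(-2*cos(pi/87))/(2+-(-1)*2*cos(pi/87)) = 87*cos(pi/87)/(cos(pi/87) + 1).
= 43.48582… (decimal).
Check 43 ≤ 87*cos(pi/87)/(cos(pi/87) + 1) ≤ 44: both strict.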